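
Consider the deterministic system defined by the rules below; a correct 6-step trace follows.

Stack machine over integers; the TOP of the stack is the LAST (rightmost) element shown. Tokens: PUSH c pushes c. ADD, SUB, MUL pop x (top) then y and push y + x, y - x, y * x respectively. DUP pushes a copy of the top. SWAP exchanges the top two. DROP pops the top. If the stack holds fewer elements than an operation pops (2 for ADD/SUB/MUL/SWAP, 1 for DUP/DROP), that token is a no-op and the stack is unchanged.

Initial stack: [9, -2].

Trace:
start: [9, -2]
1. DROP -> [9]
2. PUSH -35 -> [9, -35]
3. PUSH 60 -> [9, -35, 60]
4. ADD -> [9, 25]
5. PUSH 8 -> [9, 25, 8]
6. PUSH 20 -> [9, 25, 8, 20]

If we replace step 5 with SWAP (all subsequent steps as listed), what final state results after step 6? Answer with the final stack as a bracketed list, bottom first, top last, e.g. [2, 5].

[25, 9, 20]

(re-executing from step 5 with the substitution; state before step 5: [9, 25])
5. SWAP -> [25, 9]
6. PUSH 20 -> [25, 9, 20]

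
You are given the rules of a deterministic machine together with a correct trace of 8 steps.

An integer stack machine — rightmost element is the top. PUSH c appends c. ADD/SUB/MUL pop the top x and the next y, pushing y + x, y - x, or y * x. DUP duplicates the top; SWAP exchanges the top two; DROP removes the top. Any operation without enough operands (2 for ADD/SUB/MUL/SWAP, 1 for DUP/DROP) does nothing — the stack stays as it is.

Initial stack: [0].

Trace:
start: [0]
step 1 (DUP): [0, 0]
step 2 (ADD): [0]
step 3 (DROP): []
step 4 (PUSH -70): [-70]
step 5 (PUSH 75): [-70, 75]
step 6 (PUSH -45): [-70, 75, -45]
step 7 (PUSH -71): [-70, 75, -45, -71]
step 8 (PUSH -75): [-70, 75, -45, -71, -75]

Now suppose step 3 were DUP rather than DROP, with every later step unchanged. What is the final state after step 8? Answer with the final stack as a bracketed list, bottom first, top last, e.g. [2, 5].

[0, 0, -70, 75, -45, -71, -75]

(re-executing from step 3 with the substitution; state before step 3: [0])
step 3 (DUP): [0, 0]
step 4 (PUSH -70): [0, 0, -70]
step 5 (PUSH 75): [0, 0, -70, 75]
step 6 (PUSH -45): [0, 0, -70, 75, -45]
step 7 (PUSH -71): [0, 0, -70, 75, -45, -71]
step 8 (PUSH -75): [0, 0, -70, 75, -45, -71, -75]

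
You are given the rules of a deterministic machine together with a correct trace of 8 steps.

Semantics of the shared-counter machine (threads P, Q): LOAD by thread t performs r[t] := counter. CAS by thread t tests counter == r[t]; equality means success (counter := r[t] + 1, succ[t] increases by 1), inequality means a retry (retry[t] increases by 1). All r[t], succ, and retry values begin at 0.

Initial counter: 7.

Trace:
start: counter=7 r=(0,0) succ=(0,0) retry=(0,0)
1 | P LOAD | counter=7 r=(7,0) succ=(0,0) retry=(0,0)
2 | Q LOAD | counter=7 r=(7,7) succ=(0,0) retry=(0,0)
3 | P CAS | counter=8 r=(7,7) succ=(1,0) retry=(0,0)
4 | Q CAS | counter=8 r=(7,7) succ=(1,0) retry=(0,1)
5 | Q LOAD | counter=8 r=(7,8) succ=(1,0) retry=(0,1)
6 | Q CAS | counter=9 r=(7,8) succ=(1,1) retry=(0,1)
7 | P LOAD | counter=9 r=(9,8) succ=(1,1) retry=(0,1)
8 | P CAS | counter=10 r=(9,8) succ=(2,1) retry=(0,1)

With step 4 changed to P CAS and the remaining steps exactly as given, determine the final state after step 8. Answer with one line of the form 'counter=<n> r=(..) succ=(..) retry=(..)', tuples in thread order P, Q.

(re-executing from step 4 with the substitution; state before step 4: counter=8 r=(7,7) succ=(1,0) retry=(0,0))
4 | P CAS | counter=8 r=(7,7) succ=(1,0) retry=(1,0)
5 | Q LOAD | counter=8 r=(7,8) succ=(1,0) retry=(1,0)
6 | Q CAS | counter=9 r=(7,8) succ=(1,1) retry=(1,0)
7 | P LOAD | counter=9 r=(9,8) succ=(1,1) retry=(1,0)
8 | P CAS | counter=10 r=(9,8) succ=(2,1) retry=(1,0)

counter=10 r=(9,8) succ=(2,1) retry=(1,0)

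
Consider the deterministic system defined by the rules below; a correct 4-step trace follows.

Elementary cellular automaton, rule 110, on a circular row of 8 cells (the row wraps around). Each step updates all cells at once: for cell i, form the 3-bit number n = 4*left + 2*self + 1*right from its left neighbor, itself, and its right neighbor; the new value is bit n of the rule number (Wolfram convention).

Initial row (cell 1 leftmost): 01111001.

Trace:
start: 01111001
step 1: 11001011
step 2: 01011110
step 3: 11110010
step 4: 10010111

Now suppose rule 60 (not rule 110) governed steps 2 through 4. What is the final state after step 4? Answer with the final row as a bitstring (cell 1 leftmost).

(re-executing steps 2..4 under rule 60; state before step 2: 11001011)
step 2: 00101110
step 3: 00111001
step 4: 10100101

10100101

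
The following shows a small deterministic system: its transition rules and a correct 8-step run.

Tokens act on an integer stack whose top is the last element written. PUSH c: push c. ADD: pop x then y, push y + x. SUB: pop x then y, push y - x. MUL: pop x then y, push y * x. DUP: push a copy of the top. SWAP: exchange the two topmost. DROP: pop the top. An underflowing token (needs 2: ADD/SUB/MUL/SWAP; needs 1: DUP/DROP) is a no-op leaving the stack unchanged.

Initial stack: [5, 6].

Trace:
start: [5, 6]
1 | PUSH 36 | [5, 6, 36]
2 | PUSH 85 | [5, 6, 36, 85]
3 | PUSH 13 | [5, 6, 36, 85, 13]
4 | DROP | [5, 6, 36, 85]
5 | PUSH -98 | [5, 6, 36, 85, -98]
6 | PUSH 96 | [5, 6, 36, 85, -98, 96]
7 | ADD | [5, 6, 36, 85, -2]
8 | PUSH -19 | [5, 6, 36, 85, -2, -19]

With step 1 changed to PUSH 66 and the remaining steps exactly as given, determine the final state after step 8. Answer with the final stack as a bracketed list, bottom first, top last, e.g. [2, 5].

[5, 6, 66, 85, -2, -19]

(re-executing from step 1 with the substitution; state before step 1: [5, 6])
1 | PUSH 66 | [5, 6, 66]
2 | PUSH 85 | [5, 6, 66, 85]
3 | PUSH 13 | [5, 6, 66, 85, 13]
4 | DROP | [5, 6, 66, 85]
5 | PUSH -98 | [5, 6, 66, 85, -98]
6 | PUSH 96 | [5, 6, 66, 85, -98, 96]
7 | ADD | [5, 6, 66, 85, -2]
8 | PUSH -19 | [5, 6, 66, 85, -2, -19]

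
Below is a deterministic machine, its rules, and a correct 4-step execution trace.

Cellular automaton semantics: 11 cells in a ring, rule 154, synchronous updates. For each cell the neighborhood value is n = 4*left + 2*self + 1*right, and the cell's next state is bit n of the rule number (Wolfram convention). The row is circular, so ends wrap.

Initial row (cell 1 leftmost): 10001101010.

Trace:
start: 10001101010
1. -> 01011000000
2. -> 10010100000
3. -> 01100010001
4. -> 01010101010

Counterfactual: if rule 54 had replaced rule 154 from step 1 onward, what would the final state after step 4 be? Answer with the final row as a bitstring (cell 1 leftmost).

11100111000

(re-executing steps 1..4 under rule 54; state before step 1: 10001101010)
1. -> 11010011111
2. -> 00111100000
3. -> 01000010000
4. -> 11100111000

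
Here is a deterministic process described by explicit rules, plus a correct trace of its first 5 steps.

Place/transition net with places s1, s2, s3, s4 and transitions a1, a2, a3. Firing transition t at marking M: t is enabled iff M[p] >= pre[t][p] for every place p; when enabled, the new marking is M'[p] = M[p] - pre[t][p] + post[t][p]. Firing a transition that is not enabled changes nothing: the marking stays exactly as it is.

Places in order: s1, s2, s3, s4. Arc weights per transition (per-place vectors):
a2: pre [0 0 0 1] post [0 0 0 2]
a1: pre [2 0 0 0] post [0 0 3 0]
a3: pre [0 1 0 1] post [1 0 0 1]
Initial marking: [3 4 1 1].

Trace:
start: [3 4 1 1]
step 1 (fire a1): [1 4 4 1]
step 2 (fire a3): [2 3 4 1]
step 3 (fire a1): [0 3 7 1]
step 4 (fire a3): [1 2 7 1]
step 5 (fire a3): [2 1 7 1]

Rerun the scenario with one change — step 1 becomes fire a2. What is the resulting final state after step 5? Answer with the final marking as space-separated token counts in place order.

(re-executing from step 1 with the substitution; state before step 1: [3 4 1 1])
step 1 (fire a2): [3 4 1 2]
step 2 (fire a3): [4 3 1 2]
step 3 (fire a1): [2 3 4 2]
step 4 (fire a3): [3 2 4 2]
step 5 (fire a3): [4 1 4 2]

4 1 4 2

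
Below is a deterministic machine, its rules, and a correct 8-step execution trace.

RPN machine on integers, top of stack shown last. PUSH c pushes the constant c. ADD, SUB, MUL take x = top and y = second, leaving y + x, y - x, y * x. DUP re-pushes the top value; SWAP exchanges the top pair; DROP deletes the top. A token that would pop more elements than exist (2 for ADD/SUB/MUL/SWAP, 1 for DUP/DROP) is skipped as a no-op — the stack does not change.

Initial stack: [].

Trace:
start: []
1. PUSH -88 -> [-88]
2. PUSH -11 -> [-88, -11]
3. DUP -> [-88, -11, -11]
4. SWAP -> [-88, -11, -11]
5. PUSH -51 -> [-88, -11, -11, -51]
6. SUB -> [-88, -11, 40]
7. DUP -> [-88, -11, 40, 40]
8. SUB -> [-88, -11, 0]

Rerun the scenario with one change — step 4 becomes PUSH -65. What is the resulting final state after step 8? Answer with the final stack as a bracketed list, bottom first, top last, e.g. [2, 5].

[-88, -11, -11, 0]

(re-executing from step 4 with the substitution; state before step 4: [-88, -11, -11])
4. PUSH -65 -> [-88, -11, -11, -65]
5. PUSH -51 -> [-88, -11, -11, -65, -51]
6. SUB -> [-88, -11, -11, -14]
7. DUP -> [-88, -11, -11, -14, -14]
8. SUB -> [-88, -11, -11, 0]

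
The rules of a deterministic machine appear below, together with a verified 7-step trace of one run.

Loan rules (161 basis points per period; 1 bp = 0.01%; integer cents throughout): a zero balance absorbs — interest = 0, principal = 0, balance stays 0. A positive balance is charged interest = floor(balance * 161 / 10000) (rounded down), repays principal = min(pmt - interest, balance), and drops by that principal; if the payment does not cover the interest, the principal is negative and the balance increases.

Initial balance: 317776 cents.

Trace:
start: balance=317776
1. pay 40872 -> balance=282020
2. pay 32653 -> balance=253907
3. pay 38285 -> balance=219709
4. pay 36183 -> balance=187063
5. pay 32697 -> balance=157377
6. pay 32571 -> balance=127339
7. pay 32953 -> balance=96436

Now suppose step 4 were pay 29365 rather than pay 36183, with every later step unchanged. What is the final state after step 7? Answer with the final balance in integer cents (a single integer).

103589

(re-executing from step 4 with the substitution; state before step 4: balance=219709)
4. pay 29365 -> balance=193881
5. pay 32697 -> balance=164305
6. pay 32571 -> balance=134379
7. pay 32953 -> balance=103589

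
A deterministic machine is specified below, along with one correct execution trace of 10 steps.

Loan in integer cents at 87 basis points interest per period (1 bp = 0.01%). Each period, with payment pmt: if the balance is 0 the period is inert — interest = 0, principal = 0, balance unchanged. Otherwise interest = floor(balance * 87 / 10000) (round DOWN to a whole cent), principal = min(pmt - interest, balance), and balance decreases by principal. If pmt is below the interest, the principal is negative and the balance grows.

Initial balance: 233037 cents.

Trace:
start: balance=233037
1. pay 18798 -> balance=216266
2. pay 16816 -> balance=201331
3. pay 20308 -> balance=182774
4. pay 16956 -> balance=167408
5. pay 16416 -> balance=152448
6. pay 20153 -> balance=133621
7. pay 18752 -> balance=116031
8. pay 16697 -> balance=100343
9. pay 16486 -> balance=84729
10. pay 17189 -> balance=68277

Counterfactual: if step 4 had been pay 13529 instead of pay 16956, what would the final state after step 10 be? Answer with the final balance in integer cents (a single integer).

71887

(re-executing from step 4 with the substitution; state before step 4: balance=182774)
4. pay 13529 -> balance=170835
5. pay 16416 -> balance=155905
6. pay 20153 -> balance=137108
7. pay 18752 -> balance=119548
8. pay 16697 -> balance=103891
9. pay 16486 -> balance=88308
10. pay 17189 -> balance=71887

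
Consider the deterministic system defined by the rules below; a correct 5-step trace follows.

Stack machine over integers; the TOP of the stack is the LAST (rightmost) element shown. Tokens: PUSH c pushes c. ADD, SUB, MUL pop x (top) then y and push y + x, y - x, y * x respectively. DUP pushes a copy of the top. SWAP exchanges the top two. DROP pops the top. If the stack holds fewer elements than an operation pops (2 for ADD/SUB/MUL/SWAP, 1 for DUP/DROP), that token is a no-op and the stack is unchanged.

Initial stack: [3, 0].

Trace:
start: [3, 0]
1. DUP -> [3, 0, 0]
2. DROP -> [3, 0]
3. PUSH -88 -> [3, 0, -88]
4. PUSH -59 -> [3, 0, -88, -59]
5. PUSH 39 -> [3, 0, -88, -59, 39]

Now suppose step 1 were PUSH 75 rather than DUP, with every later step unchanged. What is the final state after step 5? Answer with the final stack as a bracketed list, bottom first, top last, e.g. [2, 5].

[3, 0, -88, -59, 39]

(re-executing from step 1 with the substitution; state before step 1: [3, 0])
1. PUSH 75 -> [3, 0, 75]
2. DROP -> [3, 0]
3. PUSH -88 -> [3, 0, -88]
4. PUSH -59 -> [3, 0, -88, -59]
5. PUSH 39 -> [3, 0, -88, -59, 39]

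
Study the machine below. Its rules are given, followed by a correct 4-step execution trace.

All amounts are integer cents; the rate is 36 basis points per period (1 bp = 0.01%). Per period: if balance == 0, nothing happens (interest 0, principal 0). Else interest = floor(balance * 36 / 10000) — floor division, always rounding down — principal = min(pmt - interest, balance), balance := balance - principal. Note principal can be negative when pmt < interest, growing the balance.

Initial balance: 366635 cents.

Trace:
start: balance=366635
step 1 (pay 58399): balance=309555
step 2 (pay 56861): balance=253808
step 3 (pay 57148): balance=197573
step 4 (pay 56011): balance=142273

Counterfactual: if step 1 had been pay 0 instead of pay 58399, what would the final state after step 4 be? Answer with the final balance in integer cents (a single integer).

(re-executing from step 1 with the substitution; state before step 1: balance=366635)
step 1 (pay 0): balance=367954
step 2 (pay 56861): balance=312417
step 3 (pay 57148): balance=256393
step 4 (pay 56011): balance=201305

201305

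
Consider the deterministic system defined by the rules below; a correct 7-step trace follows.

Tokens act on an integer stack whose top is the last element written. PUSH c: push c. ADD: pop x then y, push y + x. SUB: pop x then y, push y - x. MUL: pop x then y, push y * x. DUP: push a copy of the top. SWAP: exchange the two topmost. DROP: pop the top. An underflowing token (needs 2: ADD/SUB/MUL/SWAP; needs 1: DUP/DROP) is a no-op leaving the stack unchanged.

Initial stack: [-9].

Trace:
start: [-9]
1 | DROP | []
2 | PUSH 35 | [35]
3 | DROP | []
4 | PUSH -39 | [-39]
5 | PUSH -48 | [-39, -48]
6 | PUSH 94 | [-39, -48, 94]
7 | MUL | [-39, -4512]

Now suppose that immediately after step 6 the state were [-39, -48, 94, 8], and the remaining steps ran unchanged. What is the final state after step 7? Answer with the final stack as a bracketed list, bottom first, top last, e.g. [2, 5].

state after step 6 := [-39, -48, 94, 8]
7 | MUL | [-39, -48, 752]

[-39, -48, 752]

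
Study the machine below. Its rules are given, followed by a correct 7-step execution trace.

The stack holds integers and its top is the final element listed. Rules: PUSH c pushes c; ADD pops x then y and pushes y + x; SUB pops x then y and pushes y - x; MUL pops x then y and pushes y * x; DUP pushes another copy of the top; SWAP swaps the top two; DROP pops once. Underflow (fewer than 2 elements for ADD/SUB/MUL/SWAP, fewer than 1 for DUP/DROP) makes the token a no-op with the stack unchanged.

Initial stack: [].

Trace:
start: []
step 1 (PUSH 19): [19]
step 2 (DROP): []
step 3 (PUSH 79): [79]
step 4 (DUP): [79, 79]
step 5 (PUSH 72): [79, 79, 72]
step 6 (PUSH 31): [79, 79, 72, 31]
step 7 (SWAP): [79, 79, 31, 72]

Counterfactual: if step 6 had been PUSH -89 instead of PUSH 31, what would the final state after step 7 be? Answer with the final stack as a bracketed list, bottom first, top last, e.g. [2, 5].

[79, 79, -89, 72]

(re-executing from step 6 with the substitution; state before step 6: [79, 79, 72])
step 6 (PUSH -89): [79, 79, 72, -89]
step 7 (SWAP): [79, 79, -89, 72]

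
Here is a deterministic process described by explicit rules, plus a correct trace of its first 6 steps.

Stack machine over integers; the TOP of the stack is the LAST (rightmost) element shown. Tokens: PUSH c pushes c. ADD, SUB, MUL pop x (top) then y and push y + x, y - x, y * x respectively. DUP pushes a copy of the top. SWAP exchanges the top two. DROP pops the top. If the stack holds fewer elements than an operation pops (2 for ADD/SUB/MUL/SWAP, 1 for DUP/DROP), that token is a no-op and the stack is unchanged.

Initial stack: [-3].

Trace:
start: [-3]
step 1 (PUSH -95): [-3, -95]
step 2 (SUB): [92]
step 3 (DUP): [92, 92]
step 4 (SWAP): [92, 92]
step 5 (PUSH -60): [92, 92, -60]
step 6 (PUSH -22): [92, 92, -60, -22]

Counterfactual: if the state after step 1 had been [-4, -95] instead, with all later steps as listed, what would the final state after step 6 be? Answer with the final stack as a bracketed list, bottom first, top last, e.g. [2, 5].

state after step 1 := [-4, -95]
step 2 (SUB): [91]
step 3 (DUP): [91, 91]
step 4 (SWAP): [91, 91]
step 5 (PUSH -60): [91, 91, -60]
step 6 (PUSH -22): [91, 91, -60, -22]

[91, 91, -60, -22]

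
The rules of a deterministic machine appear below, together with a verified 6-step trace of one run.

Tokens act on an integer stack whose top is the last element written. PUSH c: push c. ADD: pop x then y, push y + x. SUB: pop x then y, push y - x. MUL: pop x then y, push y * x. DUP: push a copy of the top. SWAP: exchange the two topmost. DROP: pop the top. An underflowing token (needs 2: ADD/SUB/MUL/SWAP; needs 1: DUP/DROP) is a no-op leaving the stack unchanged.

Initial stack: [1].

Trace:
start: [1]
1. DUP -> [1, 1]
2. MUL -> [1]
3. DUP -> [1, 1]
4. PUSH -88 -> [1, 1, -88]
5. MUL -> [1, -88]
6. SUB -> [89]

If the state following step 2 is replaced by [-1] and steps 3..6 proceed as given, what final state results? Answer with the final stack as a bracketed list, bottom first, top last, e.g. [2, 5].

[-89]

state after step 2 := [-1]
3. DUP -> [-1, -1]
4. PUSH -88 -> [-1, -1, -88]
5. MUL -> [-1, 88]
6. SUB -> [-89]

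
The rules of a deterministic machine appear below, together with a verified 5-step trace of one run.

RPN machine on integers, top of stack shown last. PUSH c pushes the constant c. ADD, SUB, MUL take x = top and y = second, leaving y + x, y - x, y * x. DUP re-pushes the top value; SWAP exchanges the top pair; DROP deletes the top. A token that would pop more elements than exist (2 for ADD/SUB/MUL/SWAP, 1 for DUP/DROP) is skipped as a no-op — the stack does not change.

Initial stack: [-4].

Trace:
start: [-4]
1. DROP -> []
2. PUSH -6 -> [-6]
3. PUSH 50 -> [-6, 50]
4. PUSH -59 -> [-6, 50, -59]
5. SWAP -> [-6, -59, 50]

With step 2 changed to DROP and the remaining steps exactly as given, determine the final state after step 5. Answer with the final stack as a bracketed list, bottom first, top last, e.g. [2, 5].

[-59, 50]

(re-executing from step 2 with the substitution; state before step 2: [])
2. DROP -> []
3. PUSH 50 -> [50]
4. PUSH -59 -> [50, -59]
5. SWAP -> [-59, 50]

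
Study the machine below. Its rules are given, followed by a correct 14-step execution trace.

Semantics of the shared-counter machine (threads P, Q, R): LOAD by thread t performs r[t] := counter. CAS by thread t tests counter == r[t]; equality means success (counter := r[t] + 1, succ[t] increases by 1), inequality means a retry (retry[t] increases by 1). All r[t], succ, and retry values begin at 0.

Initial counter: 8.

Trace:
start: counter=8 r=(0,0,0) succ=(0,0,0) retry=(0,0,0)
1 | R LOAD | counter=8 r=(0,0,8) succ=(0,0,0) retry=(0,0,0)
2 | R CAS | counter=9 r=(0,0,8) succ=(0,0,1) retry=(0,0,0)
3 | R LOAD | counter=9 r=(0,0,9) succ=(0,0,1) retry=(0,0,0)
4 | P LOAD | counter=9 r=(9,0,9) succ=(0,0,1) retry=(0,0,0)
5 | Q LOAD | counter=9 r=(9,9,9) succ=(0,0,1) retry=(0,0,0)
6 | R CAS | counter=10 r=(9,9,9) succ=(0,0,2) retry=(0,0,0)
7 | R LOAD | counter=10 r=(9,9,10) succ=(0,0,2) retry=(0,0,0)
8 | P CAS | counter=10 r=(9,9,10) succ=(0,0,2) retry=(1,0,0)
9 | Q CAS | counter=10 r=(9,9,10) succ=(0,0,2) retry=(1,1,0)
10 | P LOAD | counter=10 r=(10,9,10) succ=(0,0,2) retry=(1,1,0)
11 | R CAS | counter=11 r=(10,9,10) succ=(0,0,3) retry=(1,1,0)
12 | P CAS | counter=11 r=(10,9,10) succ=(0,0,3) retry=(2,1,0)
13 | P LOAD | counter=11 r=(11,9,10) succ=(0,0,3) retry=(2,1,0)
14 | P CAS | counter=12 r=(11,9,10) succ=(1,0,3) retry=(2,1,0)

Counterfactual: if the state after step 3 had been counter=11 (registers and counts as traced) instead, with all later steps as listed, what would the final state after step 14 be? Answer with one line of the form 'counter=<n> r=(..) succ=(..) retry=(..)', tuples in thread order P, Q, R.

state after step 3 := counter=11 r=(0,0,9) succ=(0,0,1) retry=(0,0,0)
4 | P LOAD | counter=11 r=(11,0,9) succ=(0,0,1) retry=(0,0,0)
5 | Q LOAD | counter=11 r=(11,11,9) succ=(0,0,1) retry=(0,0,0)
6 | R CAS | counter=11 r=(11,11,9) succ=(0,0,1) retry=(0,0,1)
7 | R LOAD | counter=11 r=(11,11,11) succ=(0,0,1) retry=(0,0,1)
8 | P CAS | counter=12 r=(11,11,11) succ=(1,0,1) retry=(0,0,1)
9 | Q CAS | counter=12 r=(11,11,11) succ=(1,0,1) retry=(0,1,1)
10 | P LOAD | counter=12 r=(12,11,11) succ=(1,0,1) retry=(0,1,1)
11 | R CAS | counter=12 r=(12,11,11) succ=(1,0,1) retry=(0,1,2)
12 | P CAS | counter=13 r=(12,11,11) succ=(2,0,1) retry=(0,1,2)
13 | P LOAD | counter=13 r=(13,11,11) succ=(2,0,1) retry=(0,1,2)
14 | P CAS | counter=14 r=(13,11,11) succ=(3,0,1) retry=(0,1,2)

counter=14 r=(13,11,11) succ=(3,0,1) retry=(0,1,2)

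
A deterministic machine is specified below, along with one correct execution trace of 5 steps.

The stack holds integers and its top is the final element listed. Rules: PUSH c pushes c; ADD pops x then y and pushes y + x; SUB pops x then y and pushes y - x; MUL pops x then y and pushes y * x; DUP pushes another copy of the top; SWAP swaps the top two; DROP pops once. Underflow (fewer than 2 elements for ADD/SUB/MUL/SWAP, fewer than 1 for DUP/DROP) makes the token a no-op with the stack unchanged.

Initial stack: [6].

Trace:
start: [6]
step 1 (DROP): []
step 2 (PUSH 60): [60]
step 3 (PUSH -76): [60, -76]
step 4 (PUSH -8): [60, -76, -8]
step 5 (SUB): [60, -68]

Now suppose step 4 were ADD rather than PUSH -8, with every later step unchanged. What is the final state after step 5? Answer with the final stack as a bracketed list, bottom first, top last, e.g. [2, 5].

(re-executing from step 4 with the substitution; state before step 4: [60, -76])
step 4 (ADD): [-16]
step 5 (SUB): [-16]

[-16]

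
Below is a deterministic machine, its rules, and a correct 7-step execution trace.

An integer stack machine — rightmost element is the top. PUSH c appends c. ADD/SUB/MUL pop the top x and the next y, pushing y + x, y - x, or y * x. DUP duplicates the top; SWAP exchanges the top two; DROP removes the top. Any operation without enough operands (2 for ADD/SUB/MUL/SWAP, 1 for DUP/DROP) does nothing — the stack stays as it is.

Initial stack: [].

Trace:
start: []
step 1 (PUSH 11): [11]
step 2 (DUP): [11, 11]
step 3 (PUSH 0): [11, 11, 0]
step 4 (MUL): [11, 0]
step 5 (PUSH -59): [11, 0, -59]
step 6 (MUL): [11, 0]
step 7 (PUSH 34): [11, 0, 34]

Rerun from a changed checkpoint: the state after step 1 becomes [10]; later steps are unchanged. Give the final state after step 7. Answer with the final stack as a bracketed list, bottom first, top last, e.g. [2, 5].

[10, 0, 34]

state after step 1 := [10]
step 2 (DUP): [10, 10]
step 3 (PUSH 0): [10, 10, 0]
step 4 (MUL): [10, 0]
step 5 (PUSH -59): [10, 0, -59]
step 6 (MUL): [10, 0]
step 7 (PUSH 34): [10, 0, 34]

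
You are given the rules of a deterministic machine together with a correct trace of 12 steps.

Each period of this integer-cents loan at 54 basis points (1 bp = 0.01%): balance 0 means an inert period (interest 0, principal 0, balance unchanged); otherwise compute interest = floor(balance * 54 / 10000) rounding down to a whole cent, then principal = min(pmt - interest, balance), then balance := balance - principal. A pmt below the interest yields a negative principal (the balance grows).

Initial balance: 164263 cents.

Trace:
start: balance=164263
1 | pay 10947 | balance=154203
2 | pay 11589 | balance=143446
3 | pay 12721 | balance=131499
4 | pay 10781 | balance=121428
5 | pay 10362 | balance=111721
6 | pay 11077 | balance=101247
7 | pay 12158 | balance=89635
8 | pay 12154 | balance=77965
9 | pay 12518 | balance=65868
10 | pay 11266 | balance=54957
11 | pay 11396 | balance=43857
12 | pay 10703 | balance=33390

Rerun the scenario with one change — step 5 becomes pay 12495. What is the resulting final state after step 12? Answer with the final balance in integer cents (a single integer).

31174

(re-executing from step 5 with the substitution; state before step 5: balance=121428)
5 | pay 12495 | balance=109588
6 | pay 11077 | balance=99102
7 | pay 12158 | balance=87479
8 | pay 12154 | balance=75797
9 | pay 12518 | balance=63688
10 | pay 11266 | balance=52765
11 | pay 11396 | balance=41653
12 | pay 10703 | balance=31174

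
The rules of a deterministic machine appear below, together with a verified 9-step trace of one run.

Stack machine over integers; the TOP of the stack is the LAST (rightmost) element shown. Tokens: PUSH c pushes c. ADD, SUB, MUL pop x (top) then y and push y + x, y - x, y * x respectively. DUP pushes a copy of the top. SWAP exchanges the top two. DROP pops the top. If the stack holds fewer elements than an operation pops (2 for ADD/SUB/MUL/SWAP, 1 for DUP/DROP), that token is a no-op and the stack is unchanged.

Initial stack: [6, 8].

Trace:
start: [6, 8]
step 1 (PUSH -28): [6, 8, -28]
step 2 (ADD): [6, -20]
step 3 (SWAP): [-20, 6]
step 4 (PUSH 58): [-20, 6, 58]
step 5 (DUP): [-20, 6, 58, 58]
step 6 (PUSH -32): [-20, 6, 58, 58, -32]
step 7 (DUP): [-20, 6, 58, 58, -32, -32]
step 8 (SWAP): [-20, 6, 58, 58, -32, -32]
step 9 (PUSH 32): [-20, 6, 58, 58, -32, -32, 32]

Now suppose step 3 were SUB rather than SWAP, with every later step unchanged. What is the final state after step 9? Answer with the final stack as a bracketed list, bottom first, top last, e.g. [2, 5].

[26, 58, 58, -32, -32, 32]

(re-executing from step 3 with the substitution; state before step 3: [6, -20])
step 3 (SUB): [26]
step 4 (PUSH 58): [26, 58]
step 5 (DUP): [26, 58, 58]
step 6 (PUSH -32): [26, 58, 58, -32]
step 7 (DUP): [26, 58, 58, -32, -32]
step 8 (SWAP): [26, 58, 58, -32, -32]
step 9 (PUSH 32): [26, 58, 58, -32, -32, 32]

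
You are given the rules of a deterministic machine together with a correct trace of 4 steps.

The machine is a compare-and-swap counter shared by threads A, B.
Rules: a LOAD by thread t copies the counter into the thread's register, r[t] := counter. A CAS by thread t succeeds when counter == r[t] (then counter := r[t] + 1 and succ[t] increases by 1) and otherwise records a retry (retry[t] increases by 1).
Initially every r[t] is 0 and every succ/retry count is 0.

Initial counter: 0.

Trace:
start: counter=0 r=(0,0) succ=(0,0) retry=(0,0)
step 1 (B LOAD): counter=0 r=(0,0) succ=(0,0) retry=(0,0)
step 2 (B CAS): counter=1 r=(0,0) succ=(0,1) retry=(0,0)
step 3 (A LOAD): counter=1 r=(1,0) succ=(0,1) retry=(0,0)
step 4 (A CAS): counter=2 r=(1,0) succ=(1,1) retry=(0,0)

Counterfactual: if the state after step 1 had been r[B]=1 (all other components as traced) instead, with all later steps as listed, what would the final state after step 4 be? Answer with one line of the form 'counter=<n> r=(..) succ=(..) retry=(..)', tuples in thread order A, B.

counter=1 r=(0,1) succ=(1,0) retry=(0,1)

state after step 1 := counter=0 r=(0,1) succ=(0,0) retry=(0,0)
step 2 (B CAS): counter=0 r=(0,1) succ=(0,0) retry=(0,1)
step 3 (A LOAD): counter=0 r=(0,1) succ=(0,0) retry=(0,1)
step 4 (A CAS): counter=1 r=(0,1) succ=(1,0) retry=(0,1)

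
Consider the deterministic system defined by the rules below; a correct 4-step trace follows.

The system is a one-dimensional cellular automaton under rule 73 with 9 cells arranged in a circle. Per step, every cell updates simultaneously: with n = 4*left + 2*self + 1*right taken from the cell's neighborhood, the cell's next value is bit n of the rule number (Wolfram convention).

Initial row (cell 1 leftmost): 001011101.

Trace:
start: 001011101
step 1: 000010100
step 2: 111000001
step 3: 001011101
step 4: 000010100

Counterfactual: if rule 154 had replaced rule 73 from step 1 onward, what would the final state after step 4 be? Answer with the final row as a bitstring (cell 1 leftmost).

111010010

(re-executing steps 1..4 under rule 154; state before step 1: 001011101)
step 1: 110011000
step 2: 101110101
step 3: 001100001
step 4: 111010010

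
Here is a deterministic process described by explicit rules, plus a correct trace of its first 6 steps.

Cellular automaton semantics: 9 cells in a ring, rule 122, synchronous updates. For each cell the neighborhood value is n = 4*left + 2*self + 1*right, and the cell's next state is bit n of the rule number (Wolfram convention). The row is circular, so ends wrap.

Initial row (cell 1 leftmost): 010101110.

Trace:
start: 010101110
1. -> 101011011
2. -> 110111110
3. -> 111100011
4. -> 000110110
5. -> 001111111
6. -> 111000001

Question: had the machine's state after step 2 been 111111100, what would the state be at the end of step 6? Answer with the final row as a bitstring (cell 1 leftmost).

state after step 2 := 111111100
3. -> 100000111
4. -> 110001100
5. -> 111011111
6. -> 001110000

001110000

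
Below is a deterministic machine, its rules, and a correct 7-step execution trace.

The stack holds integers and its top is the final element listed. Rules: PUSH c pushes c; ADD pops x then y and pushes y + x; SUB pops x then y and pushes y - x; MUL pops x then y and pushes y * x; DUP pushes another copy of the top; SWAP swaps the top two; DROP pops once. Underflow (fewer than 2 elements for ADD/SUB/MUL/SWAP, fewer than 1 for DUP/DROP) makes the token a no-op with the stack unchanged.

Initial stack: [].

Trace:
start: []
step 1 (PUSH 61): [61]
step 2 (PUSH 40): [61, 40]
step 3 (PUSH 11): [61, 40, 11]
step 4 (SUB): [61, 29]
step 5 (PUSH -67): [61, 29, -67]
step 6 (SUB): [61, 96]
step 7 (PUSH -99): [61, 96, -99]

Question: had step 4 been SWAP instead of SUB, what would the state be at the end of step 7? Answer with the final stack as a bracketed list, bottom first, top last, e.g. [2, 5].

[61, 11, 107, -99]

(re-executing from step 4 with the substitution; state before step 4: [61, 40, 11])
step 4 (SWAP): [61, 11, 40]
step 5 (PUSH -67): [61, 11, 40, -67]
step 6 (SUB): [61, 11, 107]
step 7 (PUSH -99): [61, 11, 107, -99]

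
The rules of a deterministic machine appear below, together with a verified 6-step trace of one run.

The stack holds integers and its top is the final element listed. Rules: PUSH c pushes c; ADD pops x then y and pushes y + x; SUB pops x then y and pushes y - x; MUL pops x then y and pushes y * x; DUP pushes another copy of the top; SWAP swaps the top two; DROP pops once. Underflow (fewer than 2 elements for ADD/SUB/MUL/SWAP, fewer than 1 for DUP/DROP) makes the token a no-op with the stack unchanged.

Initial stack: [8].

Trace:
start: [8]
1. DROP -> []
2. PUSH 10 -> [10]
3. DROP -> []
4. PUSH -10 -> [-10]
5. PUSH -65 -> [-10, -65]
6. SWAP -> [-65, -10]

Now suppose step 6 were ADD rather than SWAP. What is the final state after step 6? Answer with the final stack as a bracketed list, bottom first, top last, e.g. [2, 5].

(re-executing from step 6 with the substitution; state before step 6: [-10, -65])
6. ADD -> [-75]

[-75]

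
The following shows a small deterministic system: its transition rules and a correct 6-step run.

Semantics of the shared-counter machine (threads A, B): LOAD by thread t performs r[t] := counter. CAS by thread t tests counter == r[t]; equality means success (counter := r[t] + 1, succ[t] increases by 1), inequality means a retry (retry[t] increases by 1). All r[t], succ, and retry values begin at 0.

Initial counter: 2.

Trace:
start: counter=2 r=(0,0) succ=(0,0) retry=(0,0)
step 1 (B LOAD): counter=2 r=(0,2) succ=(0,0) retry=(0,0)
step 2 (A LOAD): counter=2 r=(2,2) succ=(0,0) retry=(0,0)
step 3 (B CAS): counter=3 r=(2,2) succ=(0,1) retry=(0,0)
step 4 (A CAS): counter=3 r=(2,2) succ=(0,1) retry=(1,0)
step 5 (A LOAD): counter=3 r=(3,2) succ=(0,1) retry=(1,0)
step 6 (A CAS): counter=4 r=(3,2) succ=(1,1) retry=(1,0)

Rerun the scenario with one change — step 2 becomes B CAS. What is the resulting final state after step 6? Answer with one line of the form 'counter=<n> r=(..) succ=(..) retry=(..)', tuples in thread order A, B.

(re-executing from step 2 with the substitution; state before step 2: counter=2 r=(0,2) succ=(0,0) retry=(0,0))
step 2 (B CAS): counter=3 r=(0,2) succ=(0,1) retry=(0,0)
step 3 (B CAS): counter=3 r=(0,2) succ=(0,1) retry=(0,1)
step 4 (A CAS): counter=3 r=(0,2) succ=(0,1) retry=(1,1)
step 5 (A LOAD): counter=3 r=(3,2) succ=(0,1) retry=(1,1)
step 6 (A CAS): counter=4 r=(3,2) succ=(1,1) retry=(1,1)

counter=4 r=(3,2) succ=(1,1) retry=(1,1)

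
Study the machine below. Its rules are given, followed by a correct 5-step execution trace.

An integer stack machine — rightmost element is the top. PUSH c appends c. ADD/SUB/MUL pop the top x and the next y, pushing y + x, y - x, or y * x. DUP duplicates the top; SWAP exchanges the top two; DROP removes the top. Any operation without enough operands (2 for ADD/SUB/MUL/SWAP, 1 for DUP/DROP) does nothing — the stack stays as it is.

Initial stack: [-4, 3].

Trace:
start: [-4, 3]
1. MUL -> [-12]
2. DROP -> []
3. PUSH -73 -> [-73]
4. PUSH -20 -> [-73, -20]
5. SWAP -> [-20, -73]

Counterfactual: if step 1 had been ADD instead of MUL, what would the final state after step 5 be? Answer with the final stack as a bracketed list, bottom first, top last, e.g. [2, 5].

(re-executing from step 1 with the substitution; state before step 1: [-4, 3])
1. ADD -> [-1]
2. DROP -> []
3. PUSH -73 -> [-73]
4. PUSH -20 -> [-73, -20]
5. SWAP -> [-20, -73]

[-20, -73]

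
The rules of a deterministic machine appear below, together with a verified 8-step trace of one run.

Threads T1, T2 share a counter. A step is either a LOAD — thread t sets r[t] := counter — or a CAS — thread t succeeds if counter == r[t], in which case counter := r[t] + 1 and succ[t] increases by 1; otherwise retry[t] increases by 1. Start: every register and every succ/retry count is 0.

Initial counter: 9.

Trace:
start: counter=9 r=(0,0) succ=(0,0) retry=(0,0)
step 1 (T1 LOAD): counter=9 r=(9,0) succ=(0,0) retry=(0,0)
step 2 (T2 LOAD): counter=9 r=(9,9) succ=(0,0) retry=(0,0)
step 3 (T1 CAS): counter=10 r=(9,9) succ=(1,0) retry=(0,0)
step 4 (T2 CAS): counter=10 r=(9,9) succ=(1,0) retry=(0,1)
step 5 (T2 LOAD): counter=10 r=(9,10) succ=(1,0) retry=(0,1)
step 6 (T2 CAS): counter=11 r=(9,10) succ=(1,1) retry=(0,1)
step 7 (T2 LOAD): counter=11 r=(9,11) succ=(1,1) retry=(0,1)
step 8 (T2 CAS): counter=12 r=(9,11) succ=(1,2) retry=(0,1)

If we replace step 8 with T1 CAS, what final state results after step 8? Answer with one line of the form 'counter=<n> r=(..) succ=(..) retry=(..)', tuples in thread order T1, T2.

(re-executing from step 8 with the substitution; state before step 8: counter=11 r=(9,11) succ=(1,1) retry=(0,1))
step 8 (T1 CAS): counter=11 r=(9,11) succ=(1,1) retry=(1,1)

counter=11 r=(9,11) succ=(1,1) retry=(1,1)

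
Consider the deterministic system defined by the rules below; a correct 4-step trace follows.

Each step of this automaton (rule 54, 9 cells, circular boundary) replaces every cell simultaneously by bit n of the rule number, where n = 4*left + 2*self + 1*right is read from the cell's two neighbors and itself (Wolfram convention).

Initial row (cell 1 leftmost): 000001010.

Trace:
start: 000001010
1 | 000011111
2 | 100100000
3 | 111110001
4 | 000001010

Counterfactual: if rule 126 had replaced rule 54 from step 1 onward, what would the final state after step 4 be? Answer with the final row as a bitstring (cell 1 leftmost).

(re-executing steps 1..4 under rule 126; state before step 1: 000001010)
1 | 000011111
2 | 100110001
3 | 111111011
4 | 000001110

000001110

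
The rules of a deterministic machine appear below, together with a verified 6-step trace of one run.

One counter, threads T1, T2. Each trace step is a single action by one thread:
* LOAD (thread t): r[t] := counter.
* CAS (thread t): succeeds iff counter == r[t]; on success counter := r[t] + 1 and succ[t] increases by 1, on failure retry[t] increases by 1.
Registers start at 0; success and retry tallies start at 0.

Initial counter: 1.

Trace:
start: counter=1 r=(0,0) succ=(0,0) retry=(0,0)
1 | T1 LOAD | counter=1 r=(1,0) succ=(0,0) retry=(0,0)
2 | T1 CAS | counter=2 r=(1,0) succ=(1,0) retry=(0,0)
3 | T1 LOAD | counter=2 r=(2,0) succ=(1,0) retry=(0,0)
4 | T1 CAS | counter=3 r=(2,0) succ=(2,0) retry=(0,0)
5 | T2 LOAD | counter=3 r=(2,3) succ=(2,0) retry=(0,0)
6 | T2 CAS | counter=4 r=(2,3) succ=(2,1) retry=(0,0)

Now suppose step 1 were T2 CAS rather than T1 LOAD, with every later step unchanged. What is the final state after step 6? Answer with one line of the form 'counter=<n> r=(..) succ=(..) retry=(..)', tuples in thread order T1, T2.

(re-executing from step 1 with the substitution; state before step 1: counter=1 r=(0,0) succ=(0,0) retry=(0,0))
1 | T2 CAS | counter=1 r=(0,0) succ=(0,0) retry=(0,1)
2 | T1 CAS | counter=1 r=(0,0) succ=(0,0) retry=(1,1)
3 | T1 LOAD | counter=1 r=(1,0) succ=(0,0) retry=(1,1)
4 | T1 CAS | counter=2 r=(1,0) succ=(1,0) retry=(1,1)
5 | T2 LOAD | counter=2 r=(1,2) succ=(1,0) retry=(1,1)
6 | T2 CAS | counter=3 r=(1,2) succ=(1,1) retry=(1,1)

counter=3 r=(1,2) succ=(1,1) retry=(1,1)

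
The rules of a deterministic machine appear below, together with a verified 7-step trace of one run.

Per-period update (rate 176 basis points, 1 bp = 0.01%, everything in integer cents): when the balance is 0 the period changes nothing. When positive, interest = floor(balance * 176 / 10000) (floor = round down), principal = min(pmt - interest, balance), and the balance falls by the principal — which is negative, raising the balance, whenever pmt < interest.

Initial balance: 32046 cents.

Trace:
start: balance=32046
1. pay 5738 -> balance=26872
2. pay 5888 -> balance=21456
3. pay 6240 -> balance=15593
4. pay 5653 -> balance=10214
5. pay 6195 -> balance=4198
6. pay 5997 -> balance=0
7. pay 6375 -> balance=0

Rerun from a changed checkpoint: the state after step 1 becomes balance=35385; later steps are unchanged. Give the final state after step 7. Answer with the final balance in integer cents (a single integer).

1322

state after step 1 := balance=35385
2. pay 5888 -> balance=30119
3. pay 6240 -> balance=24409
4. pay 5653 -> balance=19185
5. pay 6195 -> balance=13327
6. pay 5997 -> balance=7564
7. pay 6375 -> balance=1322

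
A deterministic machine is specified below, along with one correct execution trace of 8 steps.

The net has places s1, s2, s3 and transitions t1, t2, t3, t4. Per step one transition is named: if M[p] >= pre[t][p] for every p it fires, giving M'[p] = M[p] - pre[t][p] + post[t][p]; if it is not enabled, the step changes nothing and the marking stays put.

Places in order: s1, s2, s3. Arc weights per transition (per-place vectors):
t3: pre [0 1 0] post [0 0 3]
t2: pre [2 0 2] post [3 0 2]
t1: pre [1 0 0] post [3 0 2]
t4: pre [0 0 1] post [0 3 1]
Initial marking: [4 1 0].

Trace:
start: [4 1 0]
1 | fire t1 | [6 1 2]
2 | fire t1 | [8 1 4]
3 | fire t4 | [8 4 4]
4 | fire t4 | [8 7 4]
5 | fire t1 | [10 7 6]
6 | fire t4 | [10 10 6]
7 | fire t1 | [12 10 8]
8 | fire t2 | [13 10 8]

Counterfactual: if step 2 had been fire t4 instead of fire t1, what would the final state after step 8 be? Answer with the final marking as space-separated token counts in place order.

11 13 6

(re-executing from step 2 with the substitution; state before step 2: [6 1 2])
2 | fire t4 | [6 4 2]
3 | fire t4 | [6 7 2]
4 | fire t4 | [6 10 2]
5 | fire t1 | [8 10 4]
6 | fire t4 | [8 13 4]
7 | fire t1 | [10 13 6]
8 | fire t2 | [11 13 6]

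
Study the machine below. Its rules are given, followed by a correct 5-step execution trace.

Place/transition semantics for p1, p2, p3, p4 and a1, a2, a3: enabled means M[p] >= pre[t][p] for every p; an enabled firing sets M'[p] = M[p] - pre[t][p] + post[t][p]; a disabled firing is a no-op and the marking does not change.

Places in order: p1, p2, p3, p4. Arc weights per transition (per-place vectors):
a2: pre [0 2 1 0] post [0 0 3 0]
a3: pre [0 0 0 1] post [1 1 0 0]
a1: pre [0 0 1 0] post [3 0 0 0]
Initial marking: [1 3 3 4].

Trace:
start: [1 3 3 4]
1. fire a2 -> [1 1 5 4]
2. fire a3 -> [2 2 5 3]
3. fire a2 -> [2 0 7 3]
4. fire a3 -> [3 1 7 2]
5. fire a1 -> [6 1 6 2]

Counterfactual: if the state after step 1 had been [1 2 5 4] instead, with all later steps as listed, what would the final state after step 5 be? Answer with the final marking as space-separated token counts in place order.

state after step 1 := [1 2 5 4]
2. fire a3 -> [2 3 5 3]
3. fire a2 -> [2 1 7 3]
4. fire a3 -> [3 2 7 2]
5. fire a1 -> [6 2 6 2]

6 2 6 2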